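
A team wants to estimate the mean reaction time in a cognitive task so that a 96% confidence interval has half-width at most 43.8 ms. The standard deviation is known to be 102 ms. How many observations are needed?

n = 23

For a mean, the margin of error is E = z·σ/√n, so n = (zσ/E)².
At 96% confidence, z = 2.054.
n = (2.054 × 102 / 43.8)² = 22.88
Round up: n = 23.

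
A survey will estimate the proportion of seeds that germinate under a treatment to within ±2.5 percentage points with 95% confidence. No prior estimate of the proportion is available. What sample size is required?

n = 1537

For a proportion with margin E = 0.025 at 95% confidence, z = 1.960.
With no prior estimate, use p = 0.5, which maximizes p(1−p) at 0.25.
n = 0.25 × (z/E)² = 0.25 × (1.960/0.025)² = 1536.64
Round up: n = 1537.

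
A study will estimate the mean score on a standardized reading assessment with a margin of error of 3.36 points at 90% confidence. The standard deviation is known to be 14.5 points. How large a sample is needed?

For a mean, the margin of error is E = z·σ/√n, so n = (zσ/E)².
At 90% confidence, z = 1.645.
n = (1.645 × 14.5 / 3.36)² = 50.40
Round up: n = 51.

n = 51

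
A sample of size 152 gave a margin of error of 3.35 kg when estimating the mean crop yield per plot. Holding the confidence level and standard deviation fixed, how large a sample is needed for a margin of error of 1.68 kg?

Margin of error scales as 1/√n, so n₂ = n₁·(E₁/E₂)².
n₂ = 152 × (3.35/1.68)² = 152 × 3.976 = 604.35
Round up: n₂ = 605.

605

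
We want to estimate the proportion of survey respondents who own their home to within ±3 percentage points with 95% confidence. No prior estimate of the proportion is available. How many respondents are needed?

For a proportion with margin E = 0.03 at 95% confidence, z = 1.960.
With no prior estimate, use p = 0.5, which maximizes p(1−p) at 0.25.
n = 0.25 × (z/E)² = 0.25 × (1.960/0.03)² = 1067.11
Round up: n = 1068.

1068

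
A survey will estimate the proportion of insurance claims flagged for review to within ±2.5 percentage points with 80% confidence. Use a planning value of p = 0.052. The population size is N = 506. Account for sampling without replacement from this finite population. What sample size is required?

For a proportion with margin E = 0.025 at 80% confidence, z = 1.282.
n = p̂(1−p̂)(z/E)² = 0.052 × 0.948 × (1.282/0.025)² = 129.63 — call this n₀.
Finite-population correction with N = 506: n = n₀ / (1 + (n₀−1)/N) = 129.63 / 1.254 = 103.37
Round up: n = 104.

104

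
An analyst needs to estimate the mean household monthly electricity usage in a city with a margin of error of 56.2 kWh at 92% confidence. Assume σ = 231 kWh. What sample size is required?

n = 52

For a mean, the margin of error is E = z·σ/√n, so n = (zσ/E)².
At 92% confidence, z = 1.751.
n = (1.751 × 231 / 56.2)² = 51.80
Round up: n = 52.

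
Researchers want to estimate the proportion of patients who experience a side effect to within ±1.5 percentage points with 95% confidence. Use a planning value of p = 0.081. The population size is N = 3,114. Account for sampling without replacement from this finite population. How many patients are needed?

For a proportion with margin E = 0.015 at 95% confidence, z = 1.960.
n = p̂(1−p̂)(z/E)² = 0.081 × 0.919 × (1.960/0.015)² = 1270.95 — call this n₀.
Finite-population correction with N = 3,114: n = n₀ / (1 + (n₀−1)/N) = 1270.95 / 1.408 = 902.66
Round up: n = 903.

903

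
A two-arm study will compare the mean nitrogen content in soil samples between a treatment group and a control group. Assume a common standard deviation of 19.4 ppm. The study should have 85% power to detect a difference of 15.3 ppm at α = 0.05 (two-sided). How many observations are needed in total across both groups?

For two equal groups, n per group = 2·((z_{α/2} + z_β)·σ/δ)².
z_{α/2} = 1.960; z_β = 1.036 (power 85%).
n = 2 × (2.996 × 19.4 / 15.3)² = 2 × 14.43 = 28.86
Round up: n = 29 per group.
Total across both groups: 2 × 29 = 58.

58 total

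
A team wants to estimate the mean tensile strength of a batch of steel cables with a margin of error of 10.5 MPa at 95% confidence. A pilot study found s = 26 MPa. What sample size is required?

n = 24

For a mean, the margin of error is E = z·σ/√n, so n = (zσ/E)².
At 95% confidence, z = 1.960.
n = (1.960 × 26 / 10.5)² = 23.55
Round up: n = 24.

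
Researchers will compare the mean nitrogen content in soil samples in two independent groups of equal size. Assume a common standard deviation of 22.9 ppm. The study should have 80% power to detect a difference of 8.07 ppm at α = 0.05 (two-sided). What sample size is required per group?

127 per group

For two equal groups, n per group = 2·((z_{α/2} + z_β)·σ/δ)².
z_{α/2} = 1.960; z_β = 0.842 (power 80%).
n = 2 × (2.802 × 22.9 / 8.07)² = 2 × 63.22 = 126.44
Round up: n = 127 per group.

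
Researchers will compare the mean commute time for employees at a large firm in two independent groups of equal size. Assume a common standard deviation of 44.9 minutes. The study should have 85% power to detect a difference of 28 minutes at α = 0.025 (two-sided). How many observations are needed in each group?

56 per group

For two equal groups, n per group = 2·((z_{α/2} + z_β)·σ/δ)².
z_{α/2} = 2.241; z_β = 1.036 (power 85%).
n = 2 × (3.277 × 44.9 / 28)² = 2 × 27.61 = 55.22
Round up: n = 56 per group.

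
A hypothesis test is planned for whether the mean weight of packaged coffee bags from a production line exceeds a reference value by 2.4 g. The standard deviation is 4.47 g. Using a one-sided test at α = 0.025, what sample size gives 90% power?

37

For a one-sample z-test, n = ((z_α + z_β)·σ/δ)².
z_α = 1.960 (one-sided α = 0.025); z_β = 1.282 (power 90% → β = 0.1).
n = (3.242 × 4.47 / 2.4)² = 36.46
Round up: n = 37.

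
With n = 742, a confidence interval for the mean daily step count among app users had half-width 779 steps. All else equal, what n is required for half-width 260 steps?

Margin of error scales as 1/√n, so n₂ = n₁·(E₁/E₂)².
n₂ = 742 × (779/260)² = 742 × 8.977 = 6660.93
Round up: n₂ = 6661.

6661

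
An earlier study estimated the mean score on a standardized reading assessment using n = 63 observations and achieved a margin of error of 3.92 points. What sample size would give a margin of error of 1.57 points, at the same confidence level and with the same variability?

393

Margin of error scales as 1/√n, so n₂ = n₁·(E₁/E₂)².
n₂ = 63 × (3.92/1.57)² = 63 × 6.234 = 392.74
Round up: n₂ = 393.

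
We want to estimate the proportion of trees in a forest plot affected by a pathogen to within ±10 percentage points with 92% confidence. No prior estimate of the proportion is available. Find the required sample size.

For a proportion with margin E = 0.1 at 92% confidence, z = 1.751.
With no prior estimate, use p = 0.5, which maximizes p(1−p) at 0.25.
n = 0.25 × (z/E)² = 0.25 × (1.751/0.1)² = 76.65
Round up: n = 77.

n = 77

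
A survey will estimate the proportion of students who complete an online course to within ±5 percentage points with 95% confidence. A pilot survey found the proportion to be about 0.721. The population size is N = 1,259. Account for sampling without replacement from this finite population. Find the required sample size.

249

For a proportion with margin E = 0.05 at 95% confidence, z = 1.960.
n = p̂(1−p̂)(z/E)² = 0.721 × 0.279 × (1.960/0.05)² = 309.11 — call this n₀.
Finite-population correction with N = 1,259: n = n₀ / (1 + (n₀−1)/N) = 309.11 / 1.245 = 248.28
Round up: n = 249.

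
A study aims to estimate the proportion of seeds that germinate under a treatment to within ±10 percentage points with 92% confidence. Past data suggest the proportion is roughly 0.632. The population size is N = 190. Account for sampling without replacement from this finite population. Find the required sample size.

n = 53

For a proportion with margin E = 0.1 at 92% confidence, z = 1.751.
n = p̂(1−p̂)(z/E)² = 0.632 × 0.368 × (1.751/0.1)² = 71.31 — call this n₀.
Finite-population correction with N = 190: n = n₀ / (1 + (n₀−1)/N) = 71.31 / 1.37 = 52.05
Round up: n = 53.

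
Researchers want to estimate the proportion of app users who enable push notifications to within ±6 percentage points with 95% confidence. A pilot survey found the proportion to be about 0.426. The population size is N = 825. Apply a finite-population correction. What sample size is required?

199

For a proportion with margin E = 0.06 at 95% confidence, z = 1.960.
n = p̂(1−p̂)(z/E)² = 0.426 × 0.574 × (1.960/0.06)² = 260.93 — call this n₀.
Finite-population correction with N = 825: n = n₀ / (1 + (n₀−1)/N) = 260.93 / 1.315 = 198.43
Round up: n = 199.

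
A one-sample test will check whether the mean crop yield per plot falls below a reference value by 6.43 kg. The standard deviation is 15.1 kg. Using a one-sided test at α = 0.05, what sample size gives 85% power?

n = 40

For a one-sample z-test, n = ((z_α + z_β)·σ/δ)².
z_α = 1.645 (one-sided α = 0.05); z_β = 1.036 (power 85% → β = 0.15).
n = (2.681 × 15.1 / 6.43)² = 39.64
Round up: n = 40.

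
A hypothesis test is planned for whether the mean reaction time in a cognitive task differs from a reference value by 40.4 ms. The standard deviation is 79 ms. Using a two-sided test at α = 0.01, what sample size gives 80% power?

45

For a one-sample z-test, n = ((z_{α/2} + z_β)·σ/δ)².
z_{α/2} = 2.576 (two-sided α = 0.01); z_β = 0.842 (power 80% → β = 0.2).
n = (3.418 × 79 / 40.4)² = 44.67
Round up: n = 45.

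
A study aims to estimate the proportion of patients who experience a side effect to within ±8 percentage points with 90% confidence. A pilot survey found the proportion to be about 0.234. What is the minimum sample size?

n = 76

For a proportion with margin E = 0.08 at 90% confidence, z = 1.645.
n = p̂(1−p̂)(z/E)² = 0.234 × 0.766 × (1.645/0.08)² = 75.79
Round up: n = 76.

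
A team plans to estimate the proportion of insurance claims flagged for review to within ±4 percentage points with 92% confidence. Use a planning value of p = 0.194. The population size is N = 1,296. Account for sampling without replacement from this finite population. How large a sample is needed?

n = 244

For a proportion with margin E = 0.04 at 92% confidence, z = 1.751.
n = p̂(1−p̂)(z/E)² = 0.194 × 0.806 × (1.751/0.04)² = 299.63 — call this n₀.
Finite-population correction with N = 1,296: n = n₀ / (1 + (n₀−1)/N) = 299.63 / 1.23 = 243.60
Round up: n = 244.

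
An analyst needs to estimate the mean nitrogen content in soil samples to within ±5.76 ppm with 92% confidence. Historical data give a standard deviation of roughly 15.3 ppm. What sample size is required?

For a mean, the margin of error is E = z·σ/√n, so n = (zσ/E)².
At 92% confidence, z = 1.751.
n = (1.751 × 15.3 / 5.76)² = 21.63
Round up: n = 22.

22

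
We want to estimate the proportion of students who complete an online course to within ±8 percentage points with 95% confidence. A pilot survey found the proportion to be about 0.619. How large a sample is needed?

For a proportion with margin E = 0.08 at 95% confidence, z = 1.960.
n = p̂(1−p̂)(z/E)² = 0.619 × 0.381 × (1.960/0.08)² = 141.56
Round up: n = 142.

142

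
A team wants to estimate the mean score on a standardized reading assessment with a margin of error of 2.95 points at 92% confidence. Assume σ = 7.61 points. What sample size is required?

21

For a mean, the margin of error is E = z·σ/√n, so n = (zσ/E)².
At 92% confidence, z = 1.751.
n = (1.751 × 7.61 / 2.95)² = 20.40
Round up: n = 21.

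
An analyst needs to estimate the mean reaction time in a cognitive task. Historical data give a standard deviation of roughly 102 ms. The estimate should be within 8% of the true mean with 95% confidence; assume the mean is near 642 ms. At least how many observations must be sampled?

16

For a mean, the margin of error is E = z·σ/√n, so n = (zσ/E)².
At 95% confidence, z = 1.960.
E = 8% of 642 = 51.36 ms.
n = (1.960 × 102 / 51.36)² = 15.15
Round up: n = 16.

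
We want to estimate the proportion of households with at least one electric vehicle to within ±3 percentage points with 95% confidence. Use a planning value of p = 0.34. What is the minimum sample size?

For a proportion with margin E = 0.03 at 95% confidence, z = 1.960.
n = p̂(1−p̂)(z/E)² = 0.34 × 0.66 × (1.960/0.03)² = 957.84
Round up: n = 958.

n = 958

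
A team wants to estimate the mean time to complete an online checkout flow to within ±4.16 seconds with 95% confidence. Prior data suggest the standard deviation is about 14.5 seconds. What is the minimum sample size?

For a mean, the margin of error is E = z·σ/√n, so n = (zσ/E)².
At 95% confidence, z = 1.960.
n = (1.960 × 14.5 / 4.16)² = 46.67
Round up: n = 47.

47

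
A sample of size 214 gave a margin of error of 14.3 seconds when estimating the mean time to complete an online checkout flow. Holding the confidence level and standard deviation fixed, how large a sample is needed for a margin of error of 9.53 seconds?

Margin of error scales as 1/√n, so n₂ = n₁·(E₁/E₂)².
n₂ = 214 × (14.3/9.53)² = 214 × 2.252 = 481.93
Round up: n₂ = 482.

482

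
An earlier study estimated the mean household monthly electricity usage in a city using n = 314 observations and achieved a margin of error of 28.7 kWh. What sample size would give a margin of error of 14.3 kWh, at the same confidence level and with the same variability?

Margin of error scales as 1/√n, so n₂ = n₁·(E₁/E₂)².
n₂ = 314 × (28.7/14.3)² = 314 × 4.028 = 1264.79
Round up: n₂ = 1265.

1265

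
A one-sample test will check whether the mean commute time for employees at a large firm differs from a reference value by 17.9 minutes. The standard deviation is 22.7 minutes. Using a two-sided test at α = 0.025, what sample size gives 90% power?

For a one-sample z-test, n = ((z_{α/2} + z_β)·σ/δ)².
z_{α/2} = 2.241 (two-sided α = 0.025); z_β = 1.282 (power 90% → β = 0.1).
n = (3.523 × 22.7 / 17.9)² = 19.96
Round up: n = 20.

20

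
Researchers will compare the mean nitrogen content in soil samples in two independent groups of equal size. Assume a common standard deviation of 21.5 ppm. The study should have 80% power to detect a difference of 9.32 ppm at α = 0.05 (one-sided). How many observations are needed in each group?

66 per group

For two equal groups, n per group = 2·((z_α + z_β)·σ/δ)².
z_α = 1.645; z_β = 0.842 (power 80%).
n = 2 × (2.487 × 21.5 / 9.32)² = 2 × 32.92 = 65.84
Round up: n = 66 per group.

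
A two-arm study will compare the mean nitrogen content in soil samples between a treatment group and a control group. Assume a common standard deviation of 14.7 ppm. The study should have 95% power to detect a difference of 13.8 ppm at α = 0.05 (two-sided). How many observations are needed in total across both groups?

60 total

For two equal groups, n per group = 2·((z_{α/2} + z_β)·σ/δ)².
z_{α/2} = 1.960; z_β = 1.645 (power 95%).
n = 2 × (3.605 × 14.7 / 13.8)² = 2 × 14.75 = 29.50
Round up: n = 30 per group.
Total across both groups: 2 × 30 = 60.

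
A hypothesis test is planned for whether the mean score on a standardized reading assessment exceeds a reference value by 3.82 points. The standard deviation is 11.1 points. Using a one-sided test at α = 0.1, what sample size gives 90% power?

For a one-sample z-test, n = ((z_α + z_β)·σ/δ)².
z_α = 1.282 (one-sided α = 0.1); z_β = 1.282 (power 90% → β = 0.1).
n = (2.564 × 11.1 / 3.82)² = 55.51
Round up: n = 56.

56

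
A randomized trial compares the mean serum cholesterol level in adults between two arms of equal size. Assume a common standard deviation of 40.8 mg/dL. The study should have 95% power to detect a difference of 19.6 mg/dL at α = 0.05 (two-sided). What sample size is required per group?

113 per group

For two equal groups, n per group = 2·((z_{α/2} + z_β)·σ/δ)².
z_{α/2} = 1.960; z_β = 1.645 (power 95%).
n = 2 × (3.605 × 40.8 / 19.6)² = 2 × 56.31 = 112.62
Round up: n = 113 per group.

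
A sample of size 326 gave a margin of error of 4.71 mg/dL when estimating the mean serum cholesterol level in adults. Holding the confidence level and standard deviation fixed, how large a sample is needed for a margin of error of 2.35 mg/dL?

Margin of error scales as 1/√n, so n₂ = n₁·(E₁/E₂)².
n₂ = 326 × (4.71/2.35)² = 326 × 4.017 = 1309.54
Round up: n₂ = 1310.

1310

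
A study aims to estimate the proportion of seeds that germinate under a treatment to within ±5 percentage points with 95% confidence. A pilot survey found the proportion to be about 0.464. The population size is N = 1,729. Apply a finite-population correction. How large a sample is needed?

314

For a proportion with margin E = 0.05 at 95% confidence, z = 1.960.
n = p̂(1−p̂)(z/E)² = 0.464 × 0.536 × (1.960/0.05)² = 382.17 — call this n₀.
Finite-population correction with N = 1,729: n = n₀ / (1 + (n₀−1)/N) = 382.17 / 1.22 = 313.25
Round up: n = 314.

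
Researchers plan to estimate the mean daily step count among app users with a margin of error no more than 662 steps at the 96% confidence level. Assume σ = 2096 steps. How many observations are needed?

43

For a mean, the margin of error is E = z·σ/√n, so n = (zσ/E)².
At 96% confidence, z = 2.054.
n = (2.054 × 2096 / 662)² = 42.29
Round up: n = 43.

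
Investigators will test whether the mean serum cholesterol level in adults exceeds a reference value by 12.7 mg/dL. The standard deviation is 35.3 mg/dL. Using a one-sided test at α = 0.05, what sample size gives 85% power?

For a one-sample z-test, n = ((z_α + z_β)·σ/δ)².
z_α = 1.645 (one-sided α = 0.05); z_β = 1.036 (power 85% → β = 0.15).
n = (2.681 × 35.3 / 12.7)² = 55.53
Round up: n = 56.

56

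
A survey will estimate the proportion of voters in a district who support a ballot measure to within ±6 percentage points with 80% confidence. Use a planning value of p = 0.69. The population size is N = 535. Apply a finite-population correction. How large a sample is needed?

For a proportion with margin E = 0.06 at 80% confidence, z = 1.282.
n = p̂(1−p̂)(z/E)² = 0.69 × 0.31 × (1.282/0.06)² = 97.65 — call this n₀.
Finite-population correction with N = 535: n = n₀ / (1 + (n₀−1)/N) = 97.65 / 1.181 = 82.68
Round up: n = 83.

n = 83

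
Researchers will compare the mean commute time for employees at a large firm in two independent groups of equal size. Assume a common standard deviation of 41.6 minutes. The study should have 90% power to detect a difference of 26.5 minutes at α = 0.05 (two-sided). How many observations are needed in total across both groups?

104 total

For two equal groups, n per group = 2·((z_{α/2} + z_β)·σ/δ)².
z_{α/2} = 1.960; z_β = 1.282 (power 90%).
n = 2 × (3.242 × 41.6 / 26.5)² = 2 × 25.90 = 51.80
Round up: n = 52 per group.
Total across both groups: 2 × 52 = 104.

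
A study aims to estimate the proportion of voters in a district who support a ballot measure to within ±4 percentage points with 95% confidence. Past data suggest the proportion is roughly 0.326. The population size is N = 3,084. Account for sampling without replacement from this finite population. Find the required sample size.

For a proportion with margin E = 0.04 at 95% confidence, z = 1.960.
n = p̂(1−p̂)(z/E)² = 0.326 × 0.674 × (1.960/0.04)² = 527.56 — call this n₀.
Finite-population correction with N = 3,084: n = n₀ / (1 + (n₀−1)/N) = 527.56 / 1.171 = 450.52
Round up: n = 451.

451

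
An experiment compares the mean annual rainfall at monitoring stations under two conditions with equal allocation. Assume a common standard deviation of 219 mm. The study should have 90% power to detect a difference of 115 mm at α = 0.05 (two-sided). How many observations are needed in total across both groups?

For two equal groups, n per group = 2·((z_{α/2} + z_β)·σ/δ)².
z_{α/2} = 1.960; z_β = 1.282 (power 90%).
n = 2 × (3.242 × 219 / 115)² = 2 × 38.12 = 76.24
Round up: n = 77 per group.
Total across both groups: 2 × 77 = 154.

154 total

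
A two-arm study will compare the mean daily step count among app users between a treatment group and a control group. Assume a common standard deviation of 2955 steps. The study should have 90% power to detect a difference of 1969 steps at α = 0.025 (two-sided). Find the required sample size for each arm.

56 per group

For two equal groups, n per group = 2·((z_{α/2} + z_β)·σ/δ)².
z_{α/2} = 2.241; z_β = 1.282 (power 90%).
n = 2 × (3.523 × 2955 / 1969)² = 2 × 27.95 = 55.90
Round up: n = 56 per group.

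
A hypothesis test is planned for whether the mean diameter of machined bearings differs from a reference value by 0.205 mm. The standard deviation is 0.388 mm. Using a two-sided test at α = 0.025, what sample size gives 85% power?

39

For a one-sample z-test, n = ((z_{α/2} + z_β)·σ/δ)².
z_{α/2} = 2.241 (two-sided α = 0.025); z_β = 1.036 (power 85% → β = 0.15).
n = (3.277 × 0.388 / 0.205)² = 38.47
Round up: n = 39.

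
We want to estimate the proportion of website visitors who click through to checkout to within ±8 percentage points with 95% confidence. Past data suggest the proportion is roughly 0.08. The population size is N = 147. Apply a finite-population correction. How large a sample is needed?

n = 35

For a proportion with margin E = 0.08 at 95% confidence, z = 1.960.
n = p̂(1−p̂)(z/E)² = 0.08 × 0.92 × (1.960/0.08)² = 44.18 — call this n₀.
Finite-population correction with N = 147: n = n₀ / (1 + (n₀−1)/N) = 44.18 / 1.294 = 34.14
Round up: n = 35.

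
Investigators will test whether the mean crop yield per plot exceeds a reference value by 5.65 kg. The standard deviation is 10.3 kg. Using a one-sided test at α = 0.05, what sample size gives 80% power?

21

For a one-sample z-test, n = ((z_α + z_β)·σ/δ)².
z_α = 1.645 (one-sided α = 0.05); z_β = 0.842 (power 80% → β = 0.2).
n = (2.487 × 10.3 / 5.65)² = 20.56
Round up: n = 21.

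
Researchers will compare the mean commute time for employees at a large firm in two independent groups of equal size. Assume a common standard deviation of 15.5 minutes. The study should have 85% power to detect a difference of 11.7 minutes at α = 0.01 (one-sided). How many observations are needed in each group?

40 per group

For two equal groups, n per group = 2·((z_α + z_β)·σ/δ)².
z_α = 2.326; z_β = 1.036 (power 85%).
n = 2 × (3.362 × 15.5 / 11.7)² = 2 × 19.84 = 39.68
Round up: n = 40 per group.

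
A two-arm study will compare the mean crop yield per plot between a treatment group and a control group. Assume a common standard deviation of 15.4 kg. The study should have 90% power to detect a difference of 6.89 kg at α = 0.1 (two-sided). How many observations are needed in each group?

For two equal groups, n per group = 2·((z_{α/2} + z_β)·σ/δ)².
z_{α/2} = 1.645; z_β = 1.282 (power 90%).
n = 2 × (2.927 × 15.4 / 6.89)² = 2 × 42.80 = 85.60
Round up: n = 86 per group.

86 per group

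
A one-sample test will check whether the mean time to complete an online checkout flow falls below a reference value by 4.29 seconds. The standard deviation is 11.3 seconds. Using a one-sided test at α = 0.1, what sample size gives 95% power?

For a one-sample z-test, n = ((z_α + z_β)·σ/δ)².
z_α = 1.282 (one-sided α = 0.1); z_β = 1.645 (power 95% → β = 0.05).
n = (2.927 × 11.3 / 4.29)² = 59.44
Round up: n = 60.

n = 60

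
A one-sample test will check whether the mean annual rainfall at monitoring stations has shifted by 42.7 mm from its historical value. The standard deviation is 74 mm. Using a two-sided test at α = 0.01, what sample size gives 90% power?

n = 45

For a one-sample z-test, n = ((z_{α/2} + z_β)·σ/δ)².
z_{α/2} = 2.576 (two-sided α = 0.01); z_β = 1.282 (power 90% → β = 0.1).
n = (3.858 × 74 / 42.7)² = 44.70
Round up: n = 45.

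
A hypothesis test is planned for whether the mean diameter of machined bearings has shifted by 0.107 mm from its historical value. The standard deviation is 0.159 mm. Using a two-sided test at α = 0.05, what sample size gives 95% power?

For a one-sample z-test, n = ((z_{α/2} + z_β)·σ/δ)².
z_{α/2} = 1.960 (two-sided α = 0.05); z_β = 1.645 (power 95% → β = 0.05).
n = (3.605 × 0.159 / 0.107)² = 28.70
Round up: n = 29.

29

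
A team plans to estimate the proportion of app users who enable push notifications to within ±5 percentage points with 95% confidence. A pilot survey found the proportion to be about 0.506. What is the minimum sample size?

385

For a proportion with margin E = 0.05 at 95% confidence, z = 1.960.
n = p̂(1−p̂)(z/E)² = 0.506 × 0.494 × (1.960/0.05)² = 384.10
Round up: n = 385.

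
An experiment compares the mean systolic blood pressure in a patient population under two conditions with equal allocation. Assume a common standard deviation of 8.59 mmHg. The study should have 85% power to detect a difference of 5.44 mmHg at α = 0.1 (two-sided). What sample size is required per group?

For two equal groups, n per group = 2·((z_{α/2} + z_β)·σ/δ)².
z_{α/2} = 1.645; z_β = 1.036 (power 85%).
n = 2 × (2.681 × 8.59 / 5.44)² = 2 × 17.92 = 35.84
Round up: n = 36 per group.

36 per group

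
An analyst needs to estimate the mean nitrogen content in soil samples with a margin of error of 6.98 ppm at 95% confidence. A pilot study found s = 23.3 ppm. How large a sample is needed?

43

For a mean, the margin of error is E = z·σ/√n, so n = (zσ/E)².
At 95% confidence, z = 1.960.
n = (1.960 × 23.3 / 6.98)² = 42.81
Round up: n = 43.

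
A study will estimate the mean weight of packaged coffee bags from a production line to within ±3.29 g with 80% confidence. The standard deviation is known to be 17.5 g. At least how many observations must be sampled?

n = 47

For a mean, the margin of error is E = z·σ/√n, so n = (zσ/E)².
At 80% confidence, z = 1.282.
n = (1.282 × 17.5 / 3.29)² = 46.50
Round up: n = 47.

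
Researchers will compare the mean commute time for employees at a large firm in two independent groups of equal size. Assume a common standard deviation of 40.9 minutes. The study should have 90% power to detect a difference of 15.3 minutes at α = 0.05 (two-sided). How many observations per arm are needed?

151 per group

For two equal groups, n per group = 2·((z_{α/2} + z_β)·σ/δ)².
z_{α/2} = 1.960; z_β = 1.282 (power 90%).
n = 2 × (3.242 × 40.9 / 15.3)² = 2 × 75.11 = 150.22
Round up: n = 151 per group.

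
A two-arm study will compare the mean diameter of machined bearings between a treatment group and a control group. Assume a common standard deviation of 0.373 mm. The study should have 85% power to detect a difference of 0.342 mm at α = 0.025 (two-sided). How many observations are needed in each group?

26 per group

For two equal groups, n per group = 2·((z_{α/2} + z_β)·σ/δ)².
z_{α/2} = 2.241; z_β = 1.036 (power 85%).
n = 2 × (3.277 × 0.373 / 0.342)² = 2 × 12.77 = 25.54
Round up: n = 26 per group.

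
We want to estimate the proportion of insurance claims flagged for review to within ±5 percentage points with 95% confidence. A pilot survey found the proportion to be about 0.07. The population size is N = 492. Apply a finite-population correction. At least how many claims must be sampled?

84

For a proportion with margin E = 0.05 at 95% confidence, z = 1.960.
n = p̂(1−p̂)(z/E)² = 0.07 × 0.93 × (1.960/0.05)² = 100.04 — call this n₀.
Finite-population correction with N = 492: n = n₀ / (1 + (n₀−1)/N) = 100.04 / 1.201 = 83.30
Round up: n = 84.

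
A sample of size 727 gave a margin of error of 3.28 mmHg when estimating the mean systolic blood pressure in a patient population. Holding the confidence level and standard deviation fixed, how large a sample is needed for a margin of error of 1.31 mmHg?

4558

Margin of error scales as 1/√n, so n₂ = n₁·(E₁/E₂)².
n₂ = 727 × (3.28/1.31)² = 727 × 6.269 = 4557.56
Round up: n₂ = 4558.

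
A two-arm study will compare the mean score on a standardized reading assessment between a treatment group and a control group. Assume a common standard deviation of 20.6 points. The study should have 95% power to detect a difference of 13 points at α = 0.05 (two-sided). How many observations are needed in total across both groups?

For two equal groups, n per group = 2·((z_{α/2} + z_β)·σ/δ)².
z_{α/2} = 1.960; z_β = 1.645 (power 95%).
n = 2 × (3.605 × 20.6 / 13)² = 2 × 32.63 = 65.26
Round up: n = 66 per group.
Total across both groups: 2 × 66 = 132.

132 total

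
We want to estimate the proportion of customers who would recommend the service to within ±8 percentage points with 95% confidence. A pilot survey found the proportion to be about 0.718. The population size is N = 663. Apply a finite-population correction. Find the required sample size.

n = 103

For a proportion with margin E = 0.08 at 95% confidence, z = 1.960.
n = p̂(1−p̂)(z/E)² = 0.718 × 0.282 × (1.960/0.08)² = 121.54 — call this n₀.
Finite-population correction with N = 663: n = n₀ / (1 + (n₀−1)/N) = 121.54 / 1.182 = 102.83
Round up: n = 103.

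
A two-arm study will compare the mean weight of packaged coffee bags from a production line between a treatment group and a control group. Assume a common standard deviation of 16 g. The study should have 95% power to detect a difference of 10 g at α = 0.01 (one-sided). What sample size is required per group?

For two equal groups, n per group = 2·((z_α + z_β)·σ/δ)².
z_α = 2.326; z_β = 1.645 (power 95%).
n = 2 × (3.971 × 16 / 10)² = 2 × 40.37 = 80.74
Round up: n = 81 per group.

81 per group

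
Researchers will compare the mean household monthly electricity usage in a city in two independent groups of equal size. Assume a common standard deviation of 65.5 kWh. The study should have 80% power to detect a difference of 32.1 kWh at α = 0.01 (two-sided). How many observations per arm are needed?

For two equal groups, n per group = 2·((z_{α/2} + z_β)·σ/δ)².
z_{α/2} = 2.576; z_β = 0.842 (power 80%).
n = 2 × (3.418 × 65.5 / 32.1)² = 2 × 48.64 = 97.28
Round up: n = 98 per group.

98 per group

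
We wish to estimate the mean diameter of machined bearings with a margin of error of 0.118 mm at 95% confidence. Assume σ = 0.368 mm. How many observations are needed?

38

For a mean, the margin of error is E = z·σ/√n, so n = (zσ/E)².
At 95% confidence, z = 1.960.
n = (1.960 × 0.368 / 0.118)² = 37.36
Round up: n = 38.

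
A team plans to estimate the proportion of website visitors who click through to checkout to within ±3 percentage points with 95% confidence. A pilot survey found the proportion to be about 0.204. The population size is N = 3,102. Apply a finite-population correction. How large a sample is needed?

567

For a proportion with margin E = 0.03 at 95% confidence, z = 1.960.
n = p̂(1−p̂)(z/E)² = 0.204 × 0.796 × (1.960/0.03)² = 693.13 — call this n₀.
Finite-population correction with N = 3,102: n = n₀ / (1 + (n₀−1)/N) = 693.13 / 1.223 = 566.75
Round up: n = 567.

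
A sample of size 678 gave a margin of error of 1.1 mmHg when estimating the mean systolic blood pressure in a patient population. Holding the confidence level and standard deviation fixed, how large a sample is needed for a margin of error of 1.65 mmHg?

Margin of error scales as 1/√n, so n₂ = n₁·(E₁/E₂)².
n₂ = 678 × (1.1/1.65)² = 678 × 0.4444 = 301.30
Round up: n₂ = 302.

302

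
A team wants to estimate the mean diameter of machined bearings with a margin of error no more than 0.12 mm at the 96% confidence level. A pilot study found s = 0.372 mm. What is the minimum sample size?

41

For a mean, the margin of error is E = z·σ/√n, so n = (zσ/E)².
At 96% confidence, z = 2.054.
n = (2.054 × 0.372 / 0.12)² = 40.54
Round up: n = 41.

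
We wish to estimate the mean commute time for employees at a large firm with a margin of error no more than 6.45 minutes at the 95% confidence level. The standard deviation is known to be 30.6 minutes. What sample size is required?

For a mean, the margin of error is E = z·σ/√n, so n = (zσ/E)².
At 95% confidence, z = 1.960.
n = (1.960 × 30.6 / 6.45)² = 86.46
Round up: n = 87.

87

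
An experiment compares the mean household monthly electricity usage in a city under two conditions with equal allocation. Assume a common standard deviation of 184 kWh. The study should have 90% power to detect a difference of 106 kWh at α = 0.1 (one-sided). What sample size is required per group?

40 per group

For two equal groups, n per group = 2·((z_α + z_β)·σ/δ)².
z_α = 1.282; z_β = 1.282 (power 90%).
n = 2 × (2.564 × 184 / 106)² = 2 × 19.81 = 39.62
Round up: n = 40 per group.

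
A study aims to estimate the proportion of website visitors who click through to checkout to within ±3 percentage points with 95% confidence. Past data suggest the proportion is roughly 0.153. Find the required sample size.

n = 554

For a proportion with margin E = 0.03 at 95% confidence, z = 1.960.
n = p̂(1−p̂)(z/E)² = 0.153 × 0.847 × (1.960/0.03)² = 553.15
Round up: n = 554.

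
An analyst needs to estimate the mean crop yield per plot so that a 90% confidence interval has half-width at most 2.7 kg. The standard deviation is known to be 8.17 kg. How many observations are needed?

For a mean, the margin of error is E = z·σ/√n, so n = (zσ/E)².
At 90% confidence, z = 1.645.
n = (1.645 × 8.17 / 2.7)² = 24.78
Round up: n = 25.

25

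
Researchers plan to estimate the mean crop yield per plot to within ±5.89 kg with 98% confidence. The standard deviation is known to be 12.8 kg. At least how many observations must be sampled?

n = 26

For a mean, the margin of error is E = z·σ/√n, so n = (zσ/E)².
At 98% confidence, z = 2.326.
n = (2.326 × 12.8 / 5.89)² = 25.55
Round up: n = 26.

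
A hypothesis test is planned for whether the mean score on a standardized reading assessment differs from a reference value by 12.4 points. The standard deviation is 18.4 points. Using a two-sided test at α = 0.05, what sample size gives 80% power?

For a one-sample z-test, n = ((z_{α/2} + z_β)·σ/δ)².
z_{α/2} = 1.960 (two-sided α = 0.05); z_β = 0.842 (power 80% → β = 0.2).
n = (2.802 × 18.4 / 12.4)² = 17.29
Round up: n = 18.

18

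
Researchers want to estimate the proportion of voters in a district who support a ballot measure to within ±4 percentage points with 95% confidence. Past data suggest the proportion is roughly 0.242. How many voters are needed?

441

For a proportion with margin E = 0.04 at 95% confidence, z = 1.960.
n = p̂(1−p̂)(z/E)² = 0.242 × 0.758 × (1.960/0.04)² = 440.43
Round up: n = 441.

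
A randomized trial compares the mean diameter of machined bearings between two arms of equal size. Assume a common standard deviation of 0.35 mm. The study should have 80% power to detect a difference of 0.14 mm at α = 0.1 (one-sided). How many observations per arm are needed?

For two equal groups, n per group = 2·((z_α + z_β)·σ/δ)².
z_α = 1.282; z_β = 0.842 (power 80%).
n = 2 × (2.124 × 0.35 / 0.14)² = 2 × 28.20 = 56.40
Round up: n = 57 per group.

57 per group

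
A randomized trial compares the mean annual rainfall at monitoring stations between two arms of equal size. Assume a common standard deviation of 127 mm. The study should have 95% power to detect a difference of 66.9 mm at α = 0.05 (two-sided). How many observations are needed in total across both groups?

For two equal groups, n per group = 2·((z_{α/2} + z_β)·σ/δ)².
z_{α/2} = 1.960; z_β = 1.645 (power 95%).
n = 2 × (3.605 × 127 / 66.9)² = 2 × 46.83 = 93.66
Round up: n = 94 per group.
Total across both groups: 2 × 94 = 188.

188 total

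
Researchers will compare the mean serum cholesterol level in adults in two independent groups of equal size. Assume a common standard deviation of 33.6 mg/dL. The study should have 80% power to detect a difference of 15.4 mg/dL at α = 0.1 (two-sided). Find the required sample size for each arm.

For two equal groups, n per group = 2·((z_{α/2} + z_β)·σ/δ)².
z_{α/2} = 1.645; z_β = 0.842 (power 80%).
n = 2 × (2.487 × 33.6 / 15.4)² = 2 × 29.44 = 58.88
Round up: n = 59 per group.

59 per group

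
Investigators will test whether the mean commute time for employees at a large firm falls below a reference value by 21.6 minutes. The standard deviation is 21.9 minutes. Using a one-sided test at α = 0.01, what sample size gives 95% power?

17

For a one-sample z-test, n = ((z_α + z_β)·σ/δ)².
z_α = 2.326 (one-sided α = 0.01); z_β = 1.645 (power 95% → β = 0.05).
n = (3.971 × 21.9 / 21.6)² = 16.21
Round up: n = 17.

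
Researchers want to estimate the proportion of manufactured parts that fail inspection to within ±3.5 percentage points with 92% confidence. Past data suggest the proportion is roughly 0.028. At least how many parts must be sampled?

69

For a proportion with margin E = 0.035 at 92% confidence, z = 1.751.
n = p̂(1−p̂)(z/E)² = 0.028 × 0.972 × (1.751/0.035)² = 68.12
Round up: n = 69.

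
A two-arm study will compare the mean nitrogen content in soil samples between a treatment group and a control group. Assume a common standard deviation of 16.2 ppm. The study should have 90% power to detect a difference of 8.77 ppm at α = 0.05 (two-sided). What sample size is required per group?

72 per group

For two equal groups, n per group = 2·((z_{α/2} + z_β)·σ/δ)².
z_{α/2} = 1.960; z_β = 1.282 (power 90%).
n = 2 × (3.242 × 16.2 / 8.77)² = 2 × 35.86 = 71.72
Round up: n = 72 per group.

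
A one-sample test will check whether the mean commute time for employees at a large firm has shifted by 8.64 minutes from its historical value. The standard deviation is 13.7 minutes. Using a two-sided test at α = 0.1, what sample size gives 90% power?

For a one-sample z-test, n = ((z_{α/2} + z_β)·σ/δ)².
z_{α/2} = 1.645 (two-sided α = 0.1); z_β = 1.282 (power 90% → β = 0.1).
n = (2.927 × 13.7 / 8.64)² = 21.54
Round up: n = 22.

22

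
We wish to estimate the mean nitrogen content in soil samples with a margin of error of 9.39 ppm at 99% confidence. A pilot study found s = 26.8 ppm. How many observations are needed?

For a mean, the margin of error is E = z·σ/√n, so n = (zσ/E)².
At 99% confidence, z = 2.576.
n = (2.576 × 26.8 / 9.39)² = 54.05
Round up: n = 55.

n = 55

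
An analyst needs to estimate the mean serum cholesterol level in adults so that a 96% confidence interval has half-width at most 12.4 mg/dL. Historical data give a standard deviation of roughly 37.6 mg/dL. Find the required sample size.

39

For a mean, the margin of error is E = z·σ/√n, so n = (zσ/E)².
At 96% confidence, z = 2.054.
n = (2.054 × 37.6 / 12.4)² = 38.79
Round up: n = 39.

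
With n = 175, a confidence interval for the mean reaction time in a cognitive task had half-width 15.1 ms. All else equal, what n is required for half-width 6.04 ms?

1094

Margin of error scales as 1/√n, so n₂ = n₁·(E₁/E₂)².
n₂ = 175 × (15.1/6.04)² = 175 × 6.25 = 1093.75
Round up: n₂ = 1094.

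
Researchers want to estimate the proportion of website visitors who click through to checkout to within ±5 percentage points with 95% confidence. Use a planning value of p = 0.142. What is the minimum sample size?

n = 188

For a proportion with margin E = 0.05 at 95% confidence, z = 1.960.
n = p̂(1−p̂)(z/E)² = 0.142 × 0.858 × (1.960/0.05)² = 187.22
Round up: n = 188.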